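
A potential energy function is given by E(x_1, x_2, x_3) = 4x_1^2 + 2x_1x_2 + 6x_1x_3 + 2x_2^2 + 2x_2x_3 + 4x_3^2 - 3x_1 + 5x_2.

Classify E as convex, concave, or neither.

E is quadratic, so its Hessian is the constant matrix H = [[8, 2, 6], [2, 4, 2], [6, 2, 8]].
Leading principal minors: 8, 28, 96.
All positive ⇒ H ≻ 0 ⇒ convex.

convex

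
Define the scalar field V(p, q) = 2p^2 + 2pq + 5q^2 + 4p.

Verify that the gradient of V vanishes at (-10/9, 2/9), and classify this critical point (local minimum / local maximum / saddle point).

local minimum

∇V = (4p + 2q + 4, 2p + 10q); substituting (-10/9, 2/9) gives ∇V = (0, 0), so (-10/9, 2/9) is indeed a critical point.
The Hessian of V is constant: H = [[4, 2], [2, 10]].
det(H) = 4·10 − 2² = 36.
det(H) > 0 and tr(H) = 14 > 0, so H is positive definite and the point is a local minimum.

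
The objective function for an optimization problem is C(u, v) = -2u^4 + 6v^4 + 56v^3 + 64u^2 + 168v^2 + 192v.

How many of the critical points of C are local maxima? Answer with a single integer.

2

C separates as a function of u plus a function of v, so ∇C=0 decouples.
∂C/∂u = -8u(u - 4)(u + 4) = 0 at u ∈ {-4, 0, 4}; ∂C/∂v = 24(v + 1)(v + 2)(v + 4) = 0 at v ∈ {-4, -2, -1}.
The Hessian is diagonal: diag(C_uu, C_vv). Second derivatives: C_uu(-4)=-256, C_uu(0)=128, C_uu(4)=-256; C_vv(-4)=144, C_vv(-2)=-48, C_vv(-1)=72.
Local maxima occur where both diagonal entries negative: (-4, -2), (4, -2). Count: 2.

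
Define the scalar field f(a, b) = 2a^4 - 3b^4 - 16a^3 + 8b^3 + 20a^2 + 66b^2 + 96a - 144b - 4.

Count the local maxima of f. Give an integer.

2

f separates as a function of a plus a function of b, so ∇f=0 decouples.
∂f/∂a = 8(a - 4)(a - 3)(a + 1) = 0 at a ∈ {-1, 3, 4}; ∂f/∂b = -12(b - 4)(b - 1)(b + 3) = 0 at b ∈ {-3, 1, 4}.
The Hessian is diagonal: diag(f_aa, f_bb). Second derivatives: f_aa(-1)=160, f_aa(3)=-32, f_aa(4)=40; f_bb(-3)=-336, f_bb(1)=144, f_bb(4)=-252.
Local maxima occur where both diagonal entries negative: (3, -3), (3, 4). Count: 2.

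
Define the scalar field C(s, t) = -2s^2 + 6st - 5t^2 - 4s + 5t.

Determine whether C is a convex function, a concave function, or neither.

concave

C is quadratic, so its Hessian is the constant matrix H = [[-4, 6], [6, -10]].
det(H) = 4, tr(H) = -14.
det(H) > 0 and tr(H) < 0, so H is negative definite everywhere: concave.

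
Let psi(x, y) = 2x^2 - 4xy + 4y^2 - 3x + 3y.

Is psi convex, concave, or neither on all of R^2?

psi is quadratic, so its Hessian is the constant matrix H = [[4, -4], [-4, 8]].
det(H) = 16, tr(H) = 12.
det(H) > 0 and tr(H) > 0, so H is positive definite everywhere: convex.

convex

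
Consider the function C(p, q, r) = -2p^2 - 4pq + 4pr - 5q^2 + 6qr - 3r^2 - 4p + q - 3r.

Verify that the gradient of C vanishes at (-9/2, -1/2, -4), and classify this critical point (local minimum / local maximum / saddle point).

∇C = (-4p - 4q + 4r - 4, -4p - 10q + 6r + 1, 4p + 6q - 6r - 3); substituting (-9/2, -1/2, -4) gives ∇C = (0, 0, 0), so (-9/2, -1/2, -4) is indeed a critical point.
The Hessian is constant: H = [[-4, -4, 4], [-4, -10, 6], [4, 6, -6]].
Leading principal minors: Δ₁ = -4, Δ₂ = 24, Δ₃ = -32.
The minors alternate sign starting negative (−, +, −), so H is negative definite: a local maximum.

local maximum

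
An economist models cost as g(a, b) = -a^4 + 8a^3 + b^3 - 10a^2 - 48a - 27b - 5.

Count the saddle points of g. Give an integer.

3

g separates as a function of a plus a function of b, so ∇g=0 decouples.
∂g/∂a = -4(a - 4)(a - 3)(a + 1) = 0 at a ∈ {-1, 3, 4}; ∂g/∂b = 3(b - 3)(b + 3) = 0 at b ∈ {-3, 3}.
The Hessian is diagonal: diag(g_aa, g_bb). Second derivatives: g_aa(-1)=-80, g_aa(3)=16, g_aa(4)=-20; g_bb(-3)=-18, g_bb(3)=18.
Saddle points occur where the two diagonal entries have opposite signs: (-1, 3), (3, -3), (4, 3). Count: 3.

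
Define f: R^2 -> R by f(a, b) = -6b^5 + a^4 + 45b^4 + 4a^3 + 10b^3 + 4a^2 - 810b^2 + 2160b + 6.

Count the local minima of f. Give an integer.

f separates as a function of a plus a function of b, so ∇f=0 decouples.
∂f/∂a = 4a(a + 1)(a + 2) = 0 at a ∈ {-2, -1, 0}; ∂f/∂b = -30(b - 4)(b - 3)(b - 2)(b + 3) = 0 at b ∈ {-3, 2, 3, 4}.
The Hessian is diagonal: diag(f_aa, f_bb). Second derivatives: f_aa(-2)=8, f_aa(-1)=-4, f_aa(0)=8; f_bb(-3)=6300, f_bb(2)=-300, f_bb(3)=180, f_bb(4)=-420.
Local minima occur where both diagonal entries positive: (-2, -3), (-2, 3), (0, -3), (0, 3). Count: 4.

4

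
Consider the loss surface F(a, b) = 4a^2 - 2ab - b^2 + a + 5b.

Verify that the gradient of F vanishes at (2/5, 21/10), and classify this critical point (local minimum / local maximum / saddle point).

saddle point

∇F = (8a - 2b + 1, -2a - 2b + 5); substituting (2/5, 21/10) gives ∇F = (0, 0), so (2/5, 21/10) is indeed a critical point.
The Hessian of F is constant: H = [[8, -2], [-2, -2]].
det(H) = 8·(-2) − (-2)² = -20.
Since det(H) < 0, H is indefinite and the critical point is a saddle point.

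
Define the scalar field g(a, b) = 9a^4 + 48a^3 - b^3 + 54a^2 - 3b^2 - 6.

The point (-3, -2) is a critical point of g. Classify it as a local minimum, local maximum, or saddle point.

The mixed partial ∂²g/∂a∂b is 0, so the Hessian at any point is diag(g_aa, g_bb) = diag(36(3a^2 + 8a + 3), -6(b + 1)).
At (-3, -2): H = diag(216, 6).
Both eigenvalues are positive, so H is positive definite: a local minimum.

local minimum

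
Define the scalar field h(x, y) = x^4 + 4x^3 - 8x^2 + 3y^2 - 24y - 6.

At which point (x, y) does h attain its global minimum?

(-4, 4)

h(x,y) separates as P(x) + Q(y) − 6, so its minimum is min P + min Q − 6.
P'(x) = 4x(x - 1)(x + 4) vanishes at x ∈ {-4, 0, 1}; Q'(y) = 6y - 24 vanishes at y ∈ {4}.
Local minima of P (where P''>0): P(-4)=-128, P(1)=-3. Local minima of Q: Q(4)=-48.
So the global minimum of h is P(-4) + Q(4) − 6 = -128 − 48 − 6 = -182, attained at (-4, 4).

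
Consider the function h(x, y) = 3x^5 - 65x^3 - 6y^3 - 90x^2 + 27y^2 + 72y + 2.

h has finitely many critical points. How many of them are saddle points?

4

h separates as a function of x plus a function of y, so ∇h=0 decouples.
∂h/∂x = 15x(x - 4)(x + 1)(x + 3) = 0 at x ∈ {-3, -1, 0, 4}; ∂h/∂y = -18(y - 4)(y + 1) = 0 at y ∈ {-1, 4}.
The Hessian is diagonal: diag(h_xx, h_yy). Second derivatives: h_xx(-3)=-630, h_xx(-1)=150, h_xx(0)=-180, h_xx(4)=2100; h_yy(-1)=90, h_yy(4)=-90.
Saddle points occur where the two diagonal entries have opposite signs: (-3, -1), (-1, 4), (0, -1), (4, 4). Count: 4.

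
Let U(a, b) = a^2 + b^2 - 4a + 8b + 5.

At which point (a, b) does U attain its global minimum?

(2, -4)

U(a,b) separates as P(a) + Q(b) + 5, so its minimum is min P + min Q + 5.
P'(a) = 2a - 4 vanishes at a ∈ {2}; Q'(b) = 2b + 8 vanishes at b ∈ {-4}.
Local minima of P (where P''>0): P(2)=-4. Local minima of Q: Q(-4)=-16.
So the global minimum of U is P(2) + Q(-4) + 5 = -4 − 16 + 5 = -15, attained at (2, -4).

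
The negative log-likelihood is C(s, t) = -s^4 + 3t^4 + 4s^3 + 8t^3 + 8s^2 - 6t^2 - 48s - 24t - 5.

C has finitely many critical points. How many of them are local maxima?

2

C separates as a function of s plus a function of t, so ∇C=0 decouples.
∂C/∂s = -4(s - 3)(s - 2)(s + 2) = 0 at s ∈ {-2, 2, 3}; ∂C/∂t = 12(t - 1)(t + 1)(t + 2) = 0 at t ∈ {-2, -1, 1}.
The Hessian is diagonal: diag(C_ss, C_tt). Second derivatives: C_ss(-2)=-80, C_ss(2)=16, C_ss(3)=-20; C_tt(-2)=36, C_tt(-1)=-24, C_tt(1)=72.
Local maxima occur where both diagonal entries negative: (-2, -1), (3, -1). Count: 2.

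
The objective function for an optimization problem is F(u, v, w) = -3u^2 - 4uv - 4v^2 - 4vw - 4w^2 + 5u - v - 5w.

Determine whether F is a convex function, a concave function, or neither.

F is quadratic, so its Hessian is the constant matrix H = [[-6, -4, 0], [-4, -8, -4], [0, -4, -8]].
Leading principal minors: -6, 32, -160.
Signs alternate −, +, − ⇒ H ≺ 0 ⇒ concave.

concave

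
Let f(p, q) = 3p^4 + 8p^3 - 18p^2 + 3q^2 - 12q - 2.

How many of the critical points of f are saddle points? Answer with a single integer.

f separates as a function of p plus a function of q, so ∇f=0 decouples.
∂f/∂p = 12p(p - 1)(p + 3) = 0 at p ∈ {-3, 0, 1}; ∂f/∂q = 6(q - 2) = 0 at q ∈ {2}.
The Hessian is diagonal: diag(f_pp, f_qq). Second derivatives: f_pp(-3)=144, f_pp(0)=-36, f_pp(1)=48; f_qq(2)=6.
Saddle points occur where the two diagonal entries have opposite signs: (0, 2). Count: 1.

1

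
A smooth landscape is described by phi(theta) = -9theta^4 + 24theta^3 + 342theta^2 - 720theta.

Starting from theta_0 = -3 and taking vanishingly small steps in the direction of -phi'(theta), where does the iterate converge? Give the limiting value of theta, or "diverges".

phi'(theta) = -36(theta - 5)(theta - 1)(theta + 4), so phi'(-3) = -1152.
Gradient descent moves in the -phi' direction, i.e. theta is increasing.
The nearest critical point in that direction is theta = 1, where phi'' = 720 > 0 (a local minimum). The iterate converges there.

1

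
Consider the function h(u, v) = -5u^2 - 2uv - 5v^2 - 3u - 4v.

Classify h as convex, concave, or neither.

concave

h is quadratic, so its Hessian is the constant matrix H = [[-10, -2], [-2, -10]].
det(H) = 96, tr(H) = -20.
det(H) > 0 and tr(H) < 0, so H is negative definite everywhere: concave.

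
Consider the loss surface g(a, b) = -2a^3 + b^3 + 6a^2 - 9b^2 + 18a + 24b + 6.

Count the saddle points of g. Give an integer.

g separates as a function of a plus a function of b, so ∇g=0 decouples.
∂g/∂a = -6(a - 3)(a + 1) = 0 at a ∈ {-1, 3}; ∂g/∂b = 3(b - 4)(b - 2) = 0 at b ∈ {2, 4}.
The Hessian is diagonal: diag(g_aa, g_bb). Second derivatives: g_aa(-1)=24, g_aa(3)=-24; g_bb(2)=-6, g_bb(4)=6.
Saddle points occur where the two diagonal entries have opposite signs: (-1, 2), (3, 4). Count: 2.

2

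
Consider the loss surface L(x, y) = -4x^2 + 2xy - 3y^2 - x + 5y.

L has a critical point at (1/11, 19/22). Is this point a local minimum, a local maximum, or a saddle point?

local maximum

The Hessian of L is constant: H = [[-8, 2], [2, -6]].
det(H) = (-8)·(-6) − 2² = 44.
det(H) > 0 and tr(H) = -14 < 0, so H is negative definite and the point is a local maximum.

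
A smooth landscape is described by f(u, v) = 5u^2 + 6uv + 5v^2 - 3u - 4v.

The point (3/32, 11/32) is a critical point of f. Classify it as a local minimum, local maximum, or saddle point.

The Hessian of f is constant: H = [[10, 6], [6, 10]].
det(H) = 10·10 − 6² = 64.
det(H) > 0 and tr(H) = 20 > 0, so H is positive definite and the point is a local minimum.

local minimum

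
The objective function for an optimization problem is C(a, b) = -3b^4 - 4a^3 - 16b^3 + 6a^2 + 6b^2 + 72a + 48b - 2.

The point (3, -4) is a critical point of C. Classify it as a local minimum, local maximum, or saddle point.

The mixed partial ∂²C/∂a∂b is 0, so the Hessian at any point is diag(C_aa, C_bb) = diag(12(-2a + 1), 12(-3b^2 - 8b + 1)).
At (3, -4): H = diag(-60, -180).
Both eigenvalues are negative, so H is negative definite: a local maximum.

local maximum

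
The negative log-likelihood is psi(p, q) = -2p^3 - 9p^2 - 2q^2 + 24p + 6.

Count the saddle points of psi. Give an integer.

1

psi separates as a function of p plus a function of q, so ∇psi=0 decouples.
∂psi/∂p = -6(p - 1)(p + 4) = 0 at p ∈ {-4, 1}; ∂psi/∂q = -4q = 0 at q ∈ {0}.
The Hessian is diagonal: diag(psi_pp, psi_qq). Second derivatives: psi_pp(-4)=30, psi_pp(1)=-30; psi_qq(0)=-4.
Saddle points occur where the two diagonal entries have opposite signs: (-4, 0). Count: 1.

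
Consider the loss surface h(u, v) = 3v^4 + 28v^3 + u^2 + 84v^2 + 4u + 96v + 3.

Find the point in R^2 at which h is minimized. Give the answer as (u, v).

h(u,v) separates as P(u) + Q(v) + 3, so its minimum is min P + min Q + 3.
P'(u) = 2u + 4 vanishes at u ∈ {-2}; Q'(v) = 12(v + 1)(v + 2)(v + 4) vanishes at v ∈ {-4, -2, -1}.
Local minima of P (where P''>0): P(-2)=-4. Local minima of Q: Q(-4)=-64, Q(-1)=-37.
So the global minimum of h is P(-2) + Q(-4) + 3 = -4 − 64 + 3 = -65, attained at (-2, -4).

(-2, -4)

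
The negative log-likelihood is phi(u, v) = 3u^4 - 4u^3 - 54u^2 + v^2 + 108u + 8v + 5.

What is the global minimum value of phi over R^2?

-470

phi(u,v) separates as P(u) + Q(v) + 5, so its minimum is min P + min Q + 5.
P'(u) = 12(u - 3)(u - 1)(u + 3) vanishes at u ∈ {-3, 1, 3}; Q'(v) = 2v + 8 vanishes at v ∈ {-4}.
Local minima of P (where P''>0): P(-3)=-459, P(3)=-27. Local minima of Q: Q(-4)=-16.
So the global minimum of phi is P(-3) + Q(-4) + 5 = -459 − 16 + 5 = -470, attained at (-3, -4).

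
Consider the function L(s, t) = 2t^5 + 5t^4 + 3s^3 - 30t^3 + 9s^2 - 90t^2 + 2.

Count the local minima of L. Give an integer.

2

L separates as a function of s plus a function of t, so ∇L=0 decouples.
∂L/∂s = 9s(s + 2) = 0 at s ∈ {-2, 0}; ∂L/∂t = 10t(t - 3)(t + 2)(t + 3) = 0 at t ∈ {-3, -2, 0, 3}.
The Hessian is diagonal: diag(L_ss, L_tt). Second derivatives: L_ss(-2)=-18, L_ss(0)=18; L_tt(-3)=-180, L_tt(-2)=100, L_tt(0)=-180, L_tt(3)=900.
Local minima occur where both diagonal entries positive: (0, -2), (0, 3). Count: 2.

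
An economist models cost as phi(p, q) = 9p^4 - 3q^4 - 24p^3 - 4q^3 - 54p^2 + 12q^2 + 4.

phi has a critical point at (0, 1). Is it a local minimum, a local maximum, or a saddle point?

The mixed partial ∂²phi/∂p∂q is 0, so the Hessian at any point is diag(phi_pp, phi_qq) = diag(36(3p^2 - 4p - 3), 12(-3q^2 - 2q + 2)).
At (0, 1): H = diag(-108, -36).
Both eigenvalues are negative, so H is negative definite: a local maximum.

local maximum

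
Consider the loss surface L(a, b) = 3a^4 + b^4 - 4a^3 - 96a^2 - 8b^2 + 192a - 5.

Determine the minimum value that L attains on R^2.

-1301

L(a,b) separates as P(a) + Q(b) − 5, so its minimum is min P + min Q − 5.
P'(a) = 12(a - 4)(a - 1)(a + 4) vanishes at a ∈ {-4, 1, 4}; Q'(b) = 4b(b - 2)(b + 2) vanishes at b ∈ {-2, 0, 2}.
Local minima of P (where P''>0): P(-4)=-1280, P(4)=-256. Local minima of Q: Q(-2)=-16, Q(2)=-16.
So the global minimum of L is P(-4) + Q(-2) − 5 = -1280 − 16 − 5 = -1301, attained at (-4, -2).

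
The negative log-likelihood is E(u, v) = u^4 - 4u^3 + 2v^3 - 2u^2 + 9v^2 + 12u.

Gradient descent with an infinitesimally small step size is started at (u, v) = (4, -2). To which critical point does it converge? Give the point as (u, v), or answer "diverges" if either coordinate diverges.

E is separable, so gradient descent decouples: u follows -∂E/∂u, v follows -∂E/∂v.
∂E/∂u = 4(u - 3)(u - 1)(u + 1); at u=4 this is 60, so u decreases.
∂E/∂v = 6v(v + 3); at v=-2 this is -12, so v increases.
u converges to its nearest critical value 3 (a local min of the u-part); v converges to 0. The iterate converges to (3, 0).

(3, 0)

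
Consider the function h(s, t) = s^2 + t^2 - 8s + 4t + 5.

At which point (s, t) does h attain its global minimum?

h(s,t) separates as P(s) + Q(t) + 5, so its minimum is min P + min Q + 5.
P'(s) = 2s - 8 vanishes at s ∈ {4}; Q'(t) = 2(t + 2) vanishes at t ∈ {-2}.
Local minima of P (where P''>0): P(4)=-16. Local minima of Q: Q(-2)=-4.
So the global minimum of h is P(4) + Q(-2) + 5 = -16 − 4 + 5 = -15, attained at (4, -2).

(4, -2)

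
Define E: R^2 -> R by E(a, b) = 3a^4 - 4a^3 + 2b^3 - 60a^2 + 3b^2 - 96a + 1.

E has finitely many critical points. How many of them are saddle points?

E separates as a function of a plus a function of b, so ∇E=0 decouples.
∂E/∂a = 12(a - 4)(a + 1)(a + 2) = 0 at a ∈ {-2, -1, 4}; ∂E/∂b = 6b(b + 1) = 0 at b ∈ {-1, 0}.
The Hessian is diagonal: diag(E_aa, E_bb). Second derivatives: E_aa(-2)=72, E_aa(-1)=-60, E_aa(4)=360; E_bb(-1)=-6, E_bb(0)=6.
Saddle points occur where the two diagonal entries have opposite signs: (-2, -1), (-1, 0), (4, -1). Count: 3.

3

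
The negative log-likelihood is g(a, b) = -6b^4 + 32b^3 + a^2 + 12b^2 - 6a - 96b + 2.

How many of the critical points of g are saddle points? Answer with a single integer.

g separates as a function of a plus a function of b, so ∇g=0 decouples.
∂g/∂a = 2(a - 3) = 0 at a ∈ {3}; ∂g/∂b = -24(b - 4)(b - 1)(b + 1) = 0 at b ∈ {-1, 1, 4}.
The Hessian is diagonal: diag(g_aa, g_bb). Second derivatives: g_aa(3)=2; g_bb(-1)=-240, g_bb(1)=144, g_bb(4)=-360.
Saddle points occur where the two diagonal entries have opposite signs: (3, -1), (3, 4). Count: 2.

2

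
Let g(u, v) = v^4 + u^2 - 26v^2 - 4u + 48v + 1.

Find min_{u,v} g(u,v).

-355

g(u,v) separates as P(u) + Q(v) + 1, so its minimum is min P + min Q + 1.
P'(u) = 2u - 4 vanishes at u ∈ {2}; Q'(v) = 4(v - 3)(v - 1)(v + 4) vanishes at v ∈ {-4, 1, 3}.
Local minima of P (where P''>0): P(2)=-4. Local minima of Q: Q(-4)=-352, Q(3)=-9.
So the global minimum of g is P(2) + Q(-4) + 1 = -4 − 352 + 1 = -355, attained at (2, -4).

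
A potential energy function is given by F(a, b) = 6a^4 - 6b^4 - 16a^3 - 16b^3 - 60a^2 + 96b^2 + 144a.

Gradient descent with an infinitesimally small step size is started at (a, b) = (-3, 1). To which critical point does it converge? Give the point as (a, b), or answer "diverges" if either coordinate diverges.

(-2, 0)

F is separable, so gradient descent decouples: a follows -∂F/∂a, b follows -∂F/∂b.
∂F/∂a = 24(a - 3)(a - 1)(a + 2); at a=-3 this is -576, so a increases.
∂F/∂b = -24b(b - 2)(b + 4); at b=1 this is 120, so b decreases.
a converges to its nearest critical value -2 (a local min of the a-part); b converges to 0. The iterate converges to (-2, 0).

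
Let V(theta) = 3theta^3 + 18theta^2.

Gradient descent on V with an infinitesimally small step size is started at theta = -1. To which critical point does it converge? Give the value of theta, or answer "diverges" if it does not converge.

0

V'(theta) = 9theta(theta + 4), so V'(-1) = -27.
Gradient descent moves in the -V' direction, i.e. theta is increasing.
The nearest critical point in that direction is theta = 0, where V'' = 36 > 0 (a local minimum). The iterate converges there.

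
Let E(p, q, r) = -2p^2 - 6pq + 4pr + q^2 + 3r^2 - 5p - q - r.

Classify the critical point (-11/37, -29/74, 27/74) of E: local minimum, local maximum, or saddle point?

saddle point

The Hessian is constant: H = [[-4, -6, 4], [-6, 2, 0], [4, 0, 6]].
Leading principal minors: Δ₁ = -4, Δ₂ = -44, Δ₃ = -296.
The minors fit neither the all-positive nor the alternating-sign pattern, so H is indefinite: a saddle point.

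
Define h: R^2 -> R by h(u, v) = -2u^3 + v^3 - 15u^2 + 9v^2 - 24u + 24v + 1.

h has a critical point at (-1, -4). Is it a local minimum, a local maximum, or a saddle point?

The mixed partial ∂²h/∂u∂v is 0, so the Hessian at any point is diag(h_uu, h_vv) = diag(-6(2u + 5), 6(v + 3)).
At (-1, -4): H = diag(-18, -6).
Both eigenvalues are negative, so H is negative definite: a local maximum.

local maximum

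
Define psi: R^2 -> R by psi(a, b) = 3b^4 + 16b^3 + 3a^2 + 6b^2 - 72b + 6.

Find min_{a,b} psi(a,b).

-41

psi(a,b) separates as P(a) + Q(b) + 6, so its minimum is min P + min Q + 6.
P'(a) = 6a vanishes at a ∈ {0}; Q'(b) = 12(b - 1)(b + 2)(b + 3) vanishes at b ∈ {-3, -2, 1}.
Local minima of P (where P''>0): P(0)=0. Local minima of Q: Q(-3)=81, Q(1)=-47.
So the global minimum of psi is P(0) + Q(1) + 6 = 0 − 47 + 6 = -41, attained at (0, 1).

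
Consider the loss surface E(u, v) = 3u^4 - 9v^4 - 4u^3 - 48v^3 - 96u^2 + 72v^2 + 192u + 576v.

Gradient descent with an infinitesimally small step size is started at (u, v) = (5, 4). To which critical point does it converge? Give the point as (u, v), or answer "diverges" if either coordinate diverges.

diverges

E is separable, so gradient descent decouples: u follows -∂E/∂u, v follows -∂E/∂v.
∂E/∂u = 12(u - 4)(u - 1)(u + 4); at u=5 this is 432, so u decreases.
∂E/∂v = -36(v - 2)(v + 2)(v + 4); at v=4 this is -3456, so v increases.
The v-coordinate has no critical point in that direction and runs off to infinity.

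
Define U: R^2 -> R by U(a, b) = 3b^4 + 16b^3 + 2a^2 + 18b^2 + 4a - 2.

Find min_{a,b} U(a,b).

U(a,b) separates as P(a) + Q(b) − 2, so its minimum is min P + min Q − 2.
P'(a) = 4a + 4 vanishes at a ∈ {-1}; Q'(b) = 12b(b + 1)(b + 3) vanishes at b ∈ {-3, -1, 0}.
Local minima of P (where P''>0): P(-1)=-2. Local minima of Q: Q(-3)=-27, Q(0)=0.
So the global minimum of U is P(-1) + Q(-3) − 2 = -2 − 27 − 2 = -31, attained at (-1, -3).

-31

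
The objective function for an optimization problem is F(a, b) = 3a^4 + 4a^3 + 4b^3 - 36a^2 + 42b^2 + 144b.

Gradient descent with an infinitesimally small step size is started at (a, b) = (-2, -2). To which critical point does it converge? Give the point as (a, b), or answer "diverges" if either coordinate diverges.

F is separable, so gradient descent decouples: a follows -∂F/∂a, b follows -∂F/∂b.
∂F/∂a = 12a(a - 2)(a + 3); at a=-2 this is 96, so a decreases.
∂F/∂b = 12(b + 3)(b + 4); at b=-2 this is 24, so b decreases.
a converges to its nearest critical value -3 (a local min of the a-part); b converges to -3. The iterate converges to (-3, -3).

(-3, -3)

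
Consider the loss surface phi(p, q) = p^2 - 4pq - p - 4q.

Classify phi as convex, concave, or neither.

neither

phi is quadratic, so its Hessian is the constant matrix H = [[2, -4], [-4, 0]].
det(H) = -16, tr(H) = 2.
det(H) < 0, so H is indefinite: neither convex nor concave.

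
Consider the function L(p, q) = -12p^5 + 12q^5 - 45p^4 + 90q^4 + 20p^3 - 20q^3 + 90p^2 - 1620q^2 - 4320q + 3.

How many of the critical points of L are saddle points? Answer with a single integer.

8

L separates as a function of p plus a function of q, so ∇L=0 decouples.
∂L/∂p = -60p(p - 1)(p + 1)(p + 3) = 0 at p ∈ {-3, -1, 0, 1}; ∂L/∂q = 60(q - 3)(q + 2)(q + 3)(q + 4) = 0 at q ∈ {-4, -3, -2, 3}.
The Hessian is diagonal: diag(L_pp, L_qq). Second derivatives: L_pp(-3)=1440, L_pp(-1)=-240, L_pp(0)=180, L_pp(1)=-480; L_qq(-4)=-840, L_qq(-3)=360, L_qq(-2)=-600, L_qq(3)=12600.
Saddle points occur where the two diagonal entries have opposite signs: (-3, -4), (-3, -2), (-1, -3), (-1, 3), (0, -4), (0, -2), (1, -3), (1, 3). Count: 8.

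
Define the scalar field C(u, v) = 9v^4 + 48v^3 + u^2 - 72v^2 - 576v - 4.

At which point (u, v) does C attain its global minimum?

C(u,v) separates as P(u) + Q(v) − 4, so its minimum is min P + min Q − 4.
P'(u) = 2u vanishes at u ∈ {0}; Q'(v) = 36(v - 2)(v + 2)(v + 4) vanishes at v ∈ {-4, -2, 2}.
Local minima of P (where P''>0): P(0)=0. Local minima of Q: Q(-4)=384, Q(2)=-912.
So the global minimum of C is P(0) + Q(2) − 4 = 0 − 912 − 4 = -916, attained at (0, 2).

(0, 2)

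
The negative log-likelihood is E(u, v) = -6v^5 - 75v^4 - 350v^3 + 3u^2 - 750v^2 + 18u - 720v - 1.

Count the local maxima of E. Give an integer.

0

E separates as a function of u plus a function of v, so ∇E=0 decouples.
∂E/∂u = 6(u + 3) = 0 at u ∈ {-3}; ∂E/∂v = -30(v + 1)(v + 2)(v + 3)(v + 4) = 0 at v ∈ {-4, -3, -2, -1}.
The Hessian is diagonal: diag(E_uu, E_vv). Second derivatives: E_uu(-3)=6; E_vv(-4)=180, E_vv(-3)=-60, E_vv(-2)=60, E_vv(-1)=-180.
Local maxima occur where both diagonal entries negative: none. Count: 0.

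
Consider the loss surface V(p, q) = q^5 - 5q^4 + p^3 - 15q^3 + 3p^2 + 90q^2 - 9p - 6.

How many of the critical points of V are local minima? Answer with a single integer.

V separates as a function of p plus a function of q, so ∇V=0 decouples.
∂V/∂p = 3(p - 1)(p + 3) = 0 at p ∈ {-3, 1}; ∂V/∂q = 5q(q - 4)(q - 3)(q + 3) = 0 at q ∈ {-3, 0, 3, 4}.
The Hessian is diagonal: diag(V_pp, V_qq). Second derivatives: V_pp(-3)=-12, V_pp(1)=12; V_qq(-3)=-630, V_qq(0)=180, V_qq(3)=-90, V_qq(4)=140.
Local minima occur where both diagonal entries positive: (1, 0), (1, 4). Count: 2.

2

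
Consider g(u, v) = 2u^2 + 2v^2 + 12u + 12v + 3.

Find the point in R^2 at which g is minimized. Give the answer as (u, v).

g(u,v) separates as P(u) + Q(v) + 3, so its minimum is min P + min Q + 3.
P'(u) = 4u + 12 vanishes at u ∈ {-3}; Q'(v) = 4v + 12 vanishes at v ∈ {-3}.
Local minima of P (where P''>0): P(-3)=-18. Local minima of Q: Q(-3)=-18.
So the global minimum of g is P(-3) + Q(-3) + 3 = -18 − 18 + 3 = -33, attained at (-3, -3).

(-3, -3)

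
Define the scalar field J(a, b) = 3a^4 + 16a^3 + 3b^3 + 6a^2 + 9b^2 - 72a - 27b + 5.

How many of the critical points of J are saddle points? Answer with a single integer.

3

J separates as a function of a plus a function of b, so ∇J=0 decouples.
∂J/∂a = 12(a - 1)(a + 2)(a + 3) = 0 at a ∈ {-3, -2, 1}; ∂J/∂b = 9(b - 1)(b + 3) = 0 at b ∈ {-3, 1}.
The Hessian is diagonal: diag(J_aa, J_bb). Second derivatives: J_aa(-3)=48, J_aa(-2)=-36, J_aa(1)=144; J_bb(-3)=-36, J_bb(1)=36.
Saddle points occur where the two diagonal entries have opposite signs: (-3, -3), (-2, 1), (1, -3). Count: 3.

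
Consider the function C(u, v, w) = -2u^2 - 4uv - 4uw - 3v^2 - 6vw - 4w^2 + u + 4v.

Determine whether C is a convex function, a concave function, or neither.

C is quadratic, so its Hessian is the constant matrix H = [[-4, -4, -4], [-4, -6, -6], [-4, -6, -8]].
Leading principal minors: -4, 8, -16.
Signs alternate −, +, − ⇒ H ≺ 0 ⇒ concave.

concave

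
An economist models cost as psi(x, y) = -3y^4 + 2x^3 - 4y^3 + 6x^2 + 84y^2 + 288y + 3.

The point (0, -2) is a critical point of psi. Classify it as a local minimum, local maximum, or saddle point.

The mixed partial ∂²psi/∂x∂y is 0, so the Hessian at any point is diag(psi_xx, psi_yy) = diag(12(x + 1), 12(-3y^2 - 2y + 14)).
At (0, -2): H = diag(12, 72).
Both eigenvalues are positive, so H is positive definite: a local minimum.

local minimum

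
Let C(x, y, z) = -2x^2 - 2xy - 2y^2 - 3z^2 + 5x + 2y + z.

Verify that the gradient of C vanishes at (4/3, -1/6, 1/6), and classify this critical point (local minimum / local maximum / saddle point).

local maximum

∇C = (-4x - 2y + 5, -2x - 4y + 2, -6z + 1); substituting (4/3, -1/6, 1/6) gives ∇C = (0, 0, 0), so (4/3, -1/6, 1/6) is indeed a critical point.
The Hessian is constant: H = [[-4, -2, 0], [-2, -4, 0], [0, 0, -6]].
Leading principal minors: Δ₁ = -4, Δ₂ = 12, Δ₃ = -72.
The minors alternate sign starting negative (−, +, −), so H is negative definite: a local maximum.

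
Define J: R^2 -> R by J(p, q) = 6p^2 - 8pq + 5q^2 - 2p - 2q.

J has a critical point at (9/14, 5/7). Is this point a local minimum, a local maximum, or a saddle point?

local minimum

The Hessian of J is constant: H = [[12, -8], [-8, 10]].
det(H) = 12·10 − (-8)² = 56.
det(H) > 0 and tr(H) = 22 > 0, so H is positive definite and the point is a local minimum.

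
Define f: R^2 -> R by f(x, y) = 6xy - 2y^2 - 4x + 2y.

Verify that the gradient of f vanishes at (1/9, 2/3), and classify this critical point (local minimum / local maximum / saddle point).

∇f = (6y - 4, 6x - 4y + 2); substituting (1/9, 2/3) gives ∇f = (0, 0), so (1/9, 2/3) is indeed a critical point.
The Hessian of f is constant: H = [[0, 6], [6, -4]].
det(H) = 0·(-4) − 6² = -36.
Since det(H) < 0, H is indefinite and the critical point is a saddle point.

saddle point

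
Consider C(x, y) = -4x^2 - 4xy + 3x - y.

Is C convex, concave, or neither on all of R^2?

neither

C is quadratic, so its Hessian is the constant matrix H = [[-8, -4], [-4, 0]].
det(H) = -16, tr(H) = -8.
det(H) < 0, so H is indefinite: neither convex nor concave.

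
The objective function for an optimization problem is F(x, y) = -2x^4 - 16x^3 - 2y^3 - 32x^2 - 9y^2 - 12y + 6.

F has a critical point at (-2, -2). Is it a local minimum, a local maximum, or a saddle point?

The mixed partial ∂²F/∂x∂y is 0, so the Hessian at any point is diag(F_xx, F_yy) = diag(-8(3x^2 + 12x + 8), -6(2y + 3)).
At (-2, -2): H = diag(32, 6).
Both eigenvalues are positive, so H is positive definite: a local minimum.

local minimum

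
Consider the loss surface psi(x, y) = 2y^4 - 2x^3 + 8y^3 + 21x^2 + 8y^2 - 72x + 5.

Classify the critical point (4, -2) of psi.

saddle point

The mixed partial ∂²psi/∂x∂y is 0, so the Hessian at any point is diag(psi_xx, psi_yy) = diag(6(-2x + 7), 8(3y^2 + 6y + 2)).
At (4, -2): H = diag(-6, 16).
The eigenvalues have opposite signs, so H is indefinite: a saddle point.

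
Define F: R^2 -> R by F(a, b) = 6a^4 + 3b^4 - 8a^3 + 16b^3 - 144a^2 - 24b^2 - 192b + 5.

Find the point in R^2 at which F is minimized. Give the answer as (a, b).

(4, 2)

F(a,b) separates as P(a) + Q(b) + 5, so its minimum is min P + min Q + 5.
P'(a) = 24a(a - 4)(a + 3) vanishes at a ∈ {-3, 0, 4}; Q'(b) = 12(b - 2)(b + 2)(b + 4) vanishes at b ∈ {-4, -2, 2}.
Local minima of P (where P''>0): P(-3)=-594, P(4)=-1280. Local minima of Q: Q(-4)=128, Q(2)=-304.
So the global minimum of F is P(4) + Q(2) + 5 = -1280 − 304 + 5 = -1579, attained at (4, 2).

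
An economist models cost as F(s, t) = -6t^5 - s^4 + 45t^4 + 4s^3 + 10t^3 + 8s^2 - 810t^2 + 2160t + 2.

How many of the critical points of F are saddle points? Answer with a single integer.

6

F separates as a function of s plus a function of t, so ∇F=0 decouples.
∂F/∂s = -4s(s - 4)(s + 1) = 0 at s ∈ {-1, 0, 4}; ∂F/∂t = -30(t - 4)(t - 3)(t - 2)(t + 3) = 0 at t ∈ {-3, 2, 3, 4}.
The Hessian is diagonal: diag(F_ss, F_tt). Second derivatives: F_ss(-1)=-20, F_ss(0)=16, F_ss(4)=-80; F_tt(-3)=6300, F_tt(2)=-300, F_tt(3)=180, F_tt(4)=-420.
Saddle points occur where the two diagonal entries have opposite signs: (-1, -3), (-1, 3), (0, 2), (0, 4), (4, -3), (4, 3). Count: 6.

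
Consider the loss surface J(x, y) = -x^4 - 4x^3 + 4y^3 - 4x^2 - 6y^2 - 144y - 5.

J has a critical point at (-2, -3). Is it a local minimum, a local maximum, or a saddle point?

local maximum

The mixed partial ∂²J/∂x∂y is 0, so the Hessian at any point is diag(J_xx, J_yy) = diag(-4(3x^2 + 6x + 2), 12(2y - 1)).
At (-2, -3): H = diag(-8, -84).
Both eigenvalues are negative, so H is negative definite: a local maximum.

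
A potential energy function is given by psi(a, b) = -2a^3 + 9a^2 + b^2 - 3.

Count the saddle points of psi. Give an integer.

1

psi separates as a function of a plus a function of b, so ∇psi=0 decouples.
∂psi/∂a = -6a(a - 3) = 0 at a ∈ {0, 3}; ∂psi/∂b = 2b = 0 at b ∈ {0}.
The Hessian is diagonal: diag(psi_aa, psi_bb). Second derivatives: psi_aa(0)=18, psi_aa(3)=-18; psi_bb(0)=2.
Saddle points occur where the two diagonal entries have opposite signs: (3, 0). Count: 1.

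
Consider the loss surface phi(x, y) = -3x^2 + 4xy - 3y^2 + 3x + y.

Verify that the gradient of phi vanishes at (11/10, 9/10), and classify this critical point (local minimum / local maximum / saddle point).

∇phi = (-6x + 4y + 3, 4x - 6y + 1); substituting (11/10, 9/10) gives ∇phi = (0, 0), so (11/10, 9/10) is indeed a critical point.
The Hessian of phi is constant: H = [[-6, 4], [4, -6]].
det(H) = (-6)·(-6) − 4² = 20.
det(H) > 0 and tr(H) = -12 < 0, so H is negative definite and the point is a local maximum.

local maximum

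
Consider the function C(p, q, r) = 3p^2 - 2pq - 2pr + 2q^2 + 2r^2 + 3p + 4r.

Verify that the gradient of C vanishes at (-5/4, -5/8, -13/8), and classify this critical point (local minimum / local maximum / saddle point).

∇C = (6p - 2q - 2r + 3, -2p + 4q, -2p + 4r + 4); substituting (-5/4, -5/8, -13/8) gives ∇C = (0, 0, 0), so (-5/4, -5/8, -13/8) is indeed a critical point.
The Hessian is constant: H = [[6, -2, -2], [-2, 4, 0], [-2, 0, 4]].
Leading principal minors: Δ₁ = 6, Δ₂ = 20, Δ₃ = 64.
All leading minors are positive, so H is positive definite: a local minimum.

local minimum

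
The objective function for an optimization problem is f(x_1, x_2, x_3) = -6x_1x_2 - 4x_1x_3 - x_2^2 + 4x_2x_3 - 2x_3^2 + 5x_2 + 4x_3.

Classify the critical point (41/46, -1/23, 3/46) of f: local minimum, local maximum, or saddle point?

saddle point

The Hessian is constant: H = [[0, -6, -4], [-6, -2, 4], [-4, 4, -4]].
Leading principal minors: Δ₁ = 0, Δ₂ = -36, Δ₃ = 368.
The minors fit neither the all-positive nor the alternating-sign pattern, so H is indefinite: a saddle point.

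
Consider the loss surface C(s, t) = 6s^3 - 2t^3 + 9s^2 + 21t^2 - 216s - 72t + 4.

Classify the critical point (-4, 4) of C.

The mixed partial ∂²C/∂s∂t is 0, so the Hessian at any point is diag(C_ss, C_tt) = diag(18(2s + 1), 6(-2t + 7)).
At (-4, 4): H = diag(-126, -6).
Both eigenvalues are negative, so H is negative definite: a local maximum.

local maximum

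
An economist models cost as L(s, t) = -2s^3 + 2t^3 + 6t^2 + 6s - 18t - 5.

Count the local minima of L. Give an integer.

L separates as a function of s plus a function of t, so ∇L=0 decouples.
∂L/∂s = -6(s - 1)(s + 1) = 0 at s ∈ {-1, 1}; ∂L/∂t = 6(t - 1)(t + 3) = 0 at t ∈ {-3, 1}.
The Hessian is diagonal: diag(L_ss, L_tt). Second derivatives: L_ss(-1)=12, L_ss(1)=-12; L_tt(-3)=-24, L_tt(1)=24.
Local minima occur where both diagonal entries positive: (-1, 1). Count: 1.

1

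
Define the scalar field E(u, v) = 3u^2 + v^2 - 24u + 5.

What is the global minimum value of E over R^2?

-43

E(u,v) separates as P(u) + Q(v) + 5, so its minimum is min P + min Q + 5.
P'(u) = 6u - 24 vanishes at u ∈ {4}; Q'(v) = 2v vanishes at v ∈ {0}.
Local minima of P (where P''>0): P(4)=-48. Local minima of Q: Q(0)=0.
So the global minimum of E is P(4) + Q(0) + 5 = -48 + 0 + 5 = -43, attained at (4, 0).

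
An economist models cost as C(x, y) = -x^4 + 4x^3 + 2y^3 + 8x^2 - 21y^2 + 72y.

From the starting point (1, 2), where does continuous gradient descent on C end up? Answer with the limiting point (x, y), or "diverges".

C is separable, so gradient descent decouples: x follows -∂C/∂x, y follows -∂C/∂y.
∂C/∂x = -4x(x - 4)(x + 1); at x=1 this is 24, so x decreases.
∂C/∂y = 6(y - 4)(y - 3); at y=2 this is 12, so y decreases.
The y-coordinate has no critical point in that direction and runs off to infinity.

diverges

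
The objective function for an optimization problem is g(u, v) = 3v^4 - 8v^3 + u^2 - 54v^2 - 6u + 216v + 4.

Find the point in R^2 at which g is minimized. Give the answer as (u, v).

(3, -3)

g(u,v) separates as P(u) + Q(v) + 4, so its minimum is min P + min Q + 4.
P'(u) = 2u - 6 vanishes at u ∈ {3}; Q'(v) = 12(v - 3)(v - 2)(v + 3) vanishes at v ∈ {-3, 2, 3}.
Local minima of P (where P''>0): P(3)=-9. Local minima of Q: Q(-3)=-675, Q(3)=189.
So the global minimum of g is P(3) + Q(-3) + 4 = -9 − 675 + 4 = -680, attained at (3, -3).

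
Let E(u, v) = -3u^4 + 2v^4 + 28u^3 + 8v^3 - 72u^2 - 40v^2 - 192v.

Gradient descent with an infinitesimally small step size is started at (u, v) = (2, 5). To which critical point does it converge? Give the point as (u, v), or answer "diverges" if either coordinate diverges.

E is separable, so gradient descent decouples: u follows -∂E/∂u, v follows -∂E/∂v.
∂E/∂u = -12u(u - 4)(u - 3); at u=2 this is -48, so u increases.
∂E/∂v = 8(v - 3)(v + 2)(v + 4); at v=5 this is 1008, so v decreases.
u converges to its nearest critical value 3 (a local min of the u-part); v converges to 3. The iterate converges to (3, 3).

(3, 3)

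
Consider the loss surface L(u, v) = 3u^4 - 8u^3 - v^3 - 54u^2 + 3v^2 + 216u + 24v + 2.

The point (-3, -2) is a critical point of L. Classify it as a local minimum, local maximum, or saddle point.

The mixed partial ∂²L/∂u∂v is 0, so the Hessian at any point is diag(L_uu, L_vv) = diag(12(3u^2 - 4u - 9), 6(-v + 1)).
At (-3, -2): H = diag(360, 18).
Both eigenvalues are positive, so H is positive definite: a local minimum.

local minimum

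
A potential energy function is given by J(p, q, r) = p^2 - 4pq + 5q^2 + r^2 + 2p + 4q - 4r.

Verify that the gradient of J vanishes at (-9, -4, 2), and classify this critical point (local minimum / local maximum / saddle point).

∇J = (2p - 4q + 2, -4p + 10q + 4, 2r - 4); substituting (-9, -4, 2) gives ∇J = (0, 0, 0), so (-9, -4, 2) is indeed a critical point.
The Hessian is constant: H = [[2, -4, 0], [-4, 10, 0], [0, 0, 2]].
Leading principal minors: Δ₁ = 2, Δ₂ = 4, Δ₃ = 8.
All leading minors are positive, so H is positive definite: a local minimum.

local minimum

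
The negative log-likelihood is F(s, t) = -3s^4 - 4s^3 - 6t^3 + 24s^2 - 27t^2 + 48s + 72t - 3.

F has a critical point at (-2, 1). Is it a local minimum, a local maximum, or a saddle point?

local maximum

The mixed partial ∂²F/∂s∂t is 0, so the Hessian at any point is diag(F_ss, F_tt) = diag(12(-3s^2 - 2s + 4), -18(2t + 3)).
At (-2, 1): H = diag(-48, -90).
Both eigenvalues are negative, so H is negative definite: a local maximum.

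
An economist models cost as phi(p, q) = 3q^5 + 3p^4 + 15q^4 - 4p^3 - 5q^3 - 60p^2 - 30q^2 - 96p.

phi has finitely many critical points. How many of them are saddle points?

6

phi separates as a function of p plus a function of q, so ∇phi=0 decouples.
∂phi/∂p = 12(p - 4)(p + 1)(p + 2) = 0 at p ∈ {-2, -1, 4}; ∂phi/∂q = 15q(q - 1)(q + 1)(q + 4) = 0 at q ∈ {-4, -1, 0, 1}.
The Hessian is diagonal: diag(phi_pp, phi_qq). Second derivatives: phi_pp(-2)=72, phi_pp(-1)=-60, phi_pp(4)=360; phi_qq(-4)=-900, phi_qq(-1)=90, phi_qq(0)=-60, phi_qq(1)=150.
Saddle points occur where the two diagonal entries have opposite signs: (-2, -4), (-2, 0), (-1, -1), (-1, 1), (4, -4), (4, 0). Count: 6.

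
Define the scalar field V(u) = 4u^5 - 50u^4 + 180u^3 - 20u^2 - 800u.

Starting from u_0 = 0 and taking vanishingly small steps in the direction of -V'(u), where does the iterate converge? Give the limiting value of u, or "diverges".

V'(u) = 20(u - 5)(u - 4)(u - 2)(u + 1), so V'(0) = -800.
Gradient descent moves in the -V' direction, i.e. u is increasing.
The nearest critical point in that direction is u = 2, where V'' = 360 > 0 (a local minimum). The iterate converges there.

2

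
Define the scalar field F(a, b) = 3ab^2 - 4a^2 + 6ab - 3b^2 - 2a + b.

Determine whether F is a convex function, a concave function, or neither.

neither

The term 3ab^2 is cubic, so the Hessian is not constant.
∂²F/∂b² = 6a - 6, which takes both signs as a varies (negative for sufficiently negative a). A diagonal entry of the Hessian changing sign means the Hessian is neither positive- nor negative-semidefinite on all of R^2.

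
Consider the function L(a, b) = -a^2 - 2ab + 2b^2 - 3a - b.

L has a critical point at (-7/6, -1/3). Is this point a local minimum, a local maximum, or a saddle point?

The Hessian of L is constant: H = [[-2, -2], [-2, 4]].
det(H) = (-2)·4 − (-2)² = -12.
Since det(H) < 0, H is indefinite and the critical point is a saddle point.

saddle point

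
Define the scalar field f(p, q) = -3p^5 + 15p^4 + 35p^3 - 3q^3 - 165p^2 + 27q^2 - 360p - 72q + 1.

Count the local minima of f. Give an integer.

f separates as a function of p plus a function of q, so ∇f=0 decouples.
∂f/∂p = -15(p - 4)(p - 3)(p + 1)(p + 2) = 0 at p ∈ {-2, -1, 3, 4}; ∂f/∂q = -9(q - 4)(q - 2) = 0 at q ∈ {2, 4}.
The Hessian is diagonal: diag(f_pp, f_qq). Second derivatives: f_pp(-2)=450, f_pp(-1)=-300, f_pp(3)=300, f_pp(4)=-450; f_qq(2)=18, f_qq(4)=-18.
Local minima occur where both diagonal entries positive: (-2, 2), (3, 2). Count: 2.

2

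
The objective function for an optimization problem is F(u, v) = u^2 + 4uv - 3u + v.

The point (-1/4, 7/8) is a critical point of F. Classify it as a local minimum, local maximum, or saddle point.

The Hessian of F is constant: H = [[2, 4], [4, 0]].
det(H) = 2·0 − 4² = -16.
Since det(H) < 0, H is indefinite and the critical point is a saddle point.

saddle point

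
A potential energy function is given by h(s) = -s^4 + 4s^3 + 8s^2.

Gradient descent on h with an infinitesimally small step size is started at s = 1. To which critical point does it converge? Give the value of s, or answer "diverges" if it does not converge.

0

h'(s) = -4s(s - 4)(s + 1), so h'(1) = 24.
Gradient descent moves in the -h' direction, i.e. s is decreasing.
The nearest critical point in that direction is s = 0, where h'' = 16 > 0 (a local minimum). The iterate converges there.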